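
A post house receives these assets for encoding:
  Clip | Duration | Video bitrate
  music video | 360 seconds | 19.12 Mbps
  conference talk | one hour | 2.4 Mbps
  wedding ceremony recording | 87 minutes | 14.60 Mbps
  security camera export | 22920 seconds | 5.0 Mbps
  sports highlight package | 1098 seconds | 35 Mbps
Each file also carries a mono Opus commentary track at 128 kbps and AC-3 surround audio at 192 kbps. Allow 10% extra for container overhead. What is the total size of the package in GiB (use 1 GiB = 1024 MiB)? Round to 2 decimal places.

Audio total: 128 + 192 = 320 kbps = 0.320 Mbps.
music video: 19.440 Mbps × 360 s × 1.10 = 7698.2 Mb
conference talk: 2.720 Mbps × 3600 s × 1.10 = 10771.2 Mb
wedding ceremony recording: 14.920 Mbps × 5220 s × 1.10 = 85670.6 Mb
security camera export: 5.320 Mbps × 22920 s × 1.10 = 134127.8 Mb
sports highlight package: 35.320 Mbps × 1098 s × 1.10 = 42659.5 Mb
Total: 280927.4 Mb = 35115.9 MB.
= 32.70 GiB.

32.70 GiB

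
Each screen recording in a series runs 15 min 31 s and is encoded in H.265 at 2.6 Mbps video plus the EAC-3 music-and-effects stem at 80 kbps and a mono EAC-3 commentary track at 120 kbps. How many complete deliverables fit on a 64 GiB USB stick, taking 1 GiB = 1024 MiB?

210

15 min 31 s = 931 s
Audio total: 80 + 120 = 200 kbps = 0.200 Mbps.
Total bitrate: 2.800 Mbps.
Per item: 2.800 Mbps × 931 s = 2,607 Mb = 325.9 MB.
Capacity: 64 GiB = 549,756 Mb; 210.89 items → 210 complete.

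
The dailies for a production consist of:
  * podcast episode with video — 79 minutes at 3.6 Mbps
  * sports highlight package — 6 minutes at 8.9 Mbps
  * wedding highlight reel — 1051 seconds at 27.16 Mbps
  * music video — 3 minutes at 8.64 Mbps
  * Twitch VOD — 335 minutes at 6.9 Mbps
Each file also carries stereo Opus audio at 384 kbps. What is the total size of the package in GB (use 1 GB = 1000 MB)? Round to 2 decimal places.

24.90 GB

Audio: 384 kbps = 0.384 Mbps.
podcast episode with video: 3.984 Mbps × 4740 s = 18884.2 Mb
sports highlight package: 9.284 Mbps × 360 s = 3342.2 Mb
wedding highlight reel: 27.544 Mbps × 1051 s = 28948.7 Mb
music video: 9.024 Mbps × 180 s = 1624.3 Mb
Twitch VOD: 7.284 Mbps × 20100 s = 146408.4 Mb
Total: 199207.9 Mb = 24901.0 MB.
= 24.90 GB.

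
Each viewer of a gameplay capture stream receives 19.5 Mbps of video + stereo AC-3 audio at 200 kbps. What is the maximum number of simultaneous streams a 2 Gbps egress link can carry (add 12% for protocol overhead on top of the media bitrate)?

Audio: 200 kbps = 0.200 Mbps.
Per-viewer media rate: 19.700 Mbps.
On the wire with 12% overhead: 22.064 Mbps.
2 Gbps = 2,000 Mbps; 2,000 / 22.064 = 90.65 → 90 viewers.

90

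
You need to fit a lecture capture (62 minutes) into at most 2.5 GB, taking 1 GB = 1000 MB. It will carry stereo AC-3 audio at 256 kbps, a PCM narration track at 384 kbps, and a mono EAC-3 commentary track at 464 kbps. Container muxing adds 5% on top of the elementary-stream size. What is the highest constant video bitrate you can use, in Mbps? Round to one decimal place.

4.0 Mbps

Budget: 2.5 GB = 20000.0 Mb.
Stream payload after overhead: 20000.0 / 1.05 = 19047.6 Mb.
62 min = 3720 s
Total bitrate budget: 19047.6 Mb / 3720 s = 5.120 Mbps.
Audio total: 256 + 384 + 464 = 1104 kbps = 1.104 Mbps.
Video: 5.120 − 1.104 = 4.016 Mbps.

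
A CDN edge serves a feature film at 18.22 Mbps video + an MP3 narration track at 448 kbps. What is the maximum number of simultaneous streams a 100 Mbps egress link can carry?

5

Audio: 448 kbps = 0.448 Mbps.
Per-viewer media rate: 18.668 Mbps.
100 Mbps = 100.0 Mbps; 100.0 / 18.668 = 5.36 → 5 viewers.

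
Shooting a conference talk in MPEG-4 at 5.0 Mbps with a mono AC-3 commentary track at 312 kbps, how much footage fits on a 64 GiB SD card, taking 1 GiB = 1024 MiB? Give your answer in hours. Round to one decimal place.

28.7 hours

Audio: 312 kbps = 0.312 Mbps.
Total bitrate: 5.0 + 0.312 = 5.312 Mbps.
Capacity: 64 GiB = 549,756 Mb.
Recording time: 549,756 / 5.312 = 103,493 s ≈ 28.7 hours.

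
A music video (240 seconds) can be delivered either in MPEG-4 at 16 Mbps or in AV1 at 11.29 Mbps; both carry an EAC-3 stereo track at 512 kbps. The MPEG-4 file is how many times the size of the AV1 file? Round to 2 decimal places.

1.40

Audio: 512 kbps = 0.512 Mbps.
MPEG-4: 16.512 Mbps × 240 s = 3962.9 Mb = 472.412 MiB.
AV1: 11.802 Mbps × 240 s = 2832.5 Mb = 337.658 MiB.
Ratio: 472.412 / 337.658 = 1.399.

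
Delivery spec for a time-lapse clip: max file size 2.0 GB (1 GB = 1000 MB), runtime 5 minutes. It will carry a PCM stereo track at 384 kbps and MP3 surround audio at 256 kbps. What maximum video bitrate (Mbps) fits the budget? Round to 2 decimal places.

Budget: 2.0 GB = 16000.0 Mb.
5 min = 300 s
Total bitrate budget: 16000.0 Mb / 300 s = 53.333 Mbps.
Audio total: 384 + 256 = 640 kbps = 0.640 Mbps.
Video: 53.333 − 0.640 = 52.693 Mbps.

52.69 Mbps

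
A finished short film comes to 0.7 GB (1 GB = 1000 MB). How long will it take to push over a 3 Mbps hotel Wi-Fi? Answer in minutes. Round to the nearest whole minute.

File: 0.7 GB = 5600.0 Mb.
At 3 Mbps: 5600.0 / 3 = 1866.7 s ≈ 31.1 minutes.

31 minutes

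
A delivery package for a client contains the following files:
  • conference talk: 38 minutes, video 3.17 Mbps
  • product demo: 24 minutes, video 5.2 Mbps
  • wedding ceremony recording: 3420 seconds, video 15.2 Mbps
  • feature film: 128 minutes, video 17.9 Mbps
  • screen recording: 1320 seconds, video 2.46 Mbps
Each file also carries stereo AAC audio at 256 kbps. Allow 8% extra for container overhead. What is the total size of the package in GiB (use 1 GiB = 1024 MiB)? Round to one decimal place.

26.6 GiB

Audio: 256 kbps = 0.256 Mbps.
conference talk: 3.426 Mbps × 2280 s × 1.08 = 8436.2 Mb
product demo: 5.456 Mbps × 1440 s × 1.08 = 8485.2 Mb
wedding ceremony recording: 15.456 Mbps × 3420 s × 1.08 = 57088.3 Mb
feature film: 18.156 Mbps × 7680 s × 1.08 = 150593.1 Mb
screen recording: 2.716 Mbps × 1320 s × 1.08 = 3871.9 Mb
Total: 228474.7 Mb = 28559.3 MB.
= 26.60 GiB.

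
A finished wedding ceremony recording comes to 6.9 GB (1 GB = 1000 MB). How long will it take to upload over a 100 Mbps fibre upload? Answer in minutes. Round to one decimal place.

File: 6.9 GB = 55200.0 Mb.
At 100 Mbps: 55200.0 / 100 = 552.0 s ≈ 9.2 minutes.

9.2 minutes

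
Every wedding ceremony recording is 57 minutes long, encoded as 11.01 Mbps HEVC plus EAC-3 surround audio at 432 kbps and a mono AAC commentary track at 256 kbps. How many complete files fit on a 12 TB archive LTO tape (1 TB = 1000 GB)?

2399

57 min = 3420 s
Audio total: 432 + 256 = 688 kbps = 0.688 Mbps.
Total bitrate: 11.698 Mbps.
Per item: 11.698 Mbps × 3420 s = 40,007 Mb = 5,001 MB.
Capacity: 12 TB = 96,000,000 Mb; 2399.57 items → 2399 complete.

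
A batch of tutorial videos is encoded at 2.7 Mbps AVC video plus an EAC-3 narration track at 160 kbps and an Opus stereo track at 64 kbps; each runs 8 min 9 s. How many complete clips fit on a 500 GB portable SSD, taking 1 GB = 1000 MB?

8 min 9 s = 489 s
Audio total: 160 + 64 = 224 kbps = 0.224 Mbps.
Total bitrate: 2.924 Mbps.
Per item: 2.924 Mbps × 489 s = 1,430 Mb = 178.7 MB.
Capacity: 500 GB = 4,000,000 Mb; 2797.52 items → 2797 complete.

2797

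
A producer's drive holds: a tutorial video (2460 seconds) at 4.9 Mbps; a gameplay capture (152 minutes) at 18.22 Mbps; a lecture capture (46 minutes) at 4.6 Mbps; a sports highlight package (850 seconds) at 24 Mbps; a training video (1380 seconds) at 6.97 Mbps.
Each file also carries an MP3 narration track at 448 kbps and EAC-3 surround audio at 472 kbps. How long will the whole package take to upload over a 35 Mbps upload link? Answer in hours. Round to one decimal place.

1.9 hours

Audio total: 448 + 472 = 920 kbps = 0.920 Mbps.
tutorial video: 5.820 Mbps × 2460 s = 14317.2 Mb
gameplay capture: 19.140 Mbps × 9120 s = 174556.8 Mb
lecture capture: 5.520 Mbps × 2760 s = 15235.2 Mb
sports highlight package: 24.920 Mbps × 850 s = 21182.0 Mb
training video: 7.890 Mbps × 1380 s = 10888.2 Mb
Total: 236179.4 Mb = 29522.4 MB.
At 35 Mbps: 236179.4 / 35 = 6748 s ≈ 1.87 hours.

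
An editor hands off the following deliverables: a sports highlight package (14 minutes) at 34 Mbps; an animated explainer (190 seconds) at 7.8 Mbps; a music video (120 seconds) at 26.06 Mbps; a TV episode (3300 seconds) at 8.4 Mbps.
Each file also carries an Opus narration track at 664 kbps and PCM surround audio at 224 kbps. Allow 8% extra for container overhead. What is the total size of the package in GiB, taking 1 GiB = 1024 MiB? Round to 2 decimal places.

Audio total: 664 + 224 = 888 kbps = 0.888 Mbps.
sports highlight package: 34.888 Mbps × 840 s × 1.08 = 31650.4 Mb
animated explainer: 8.688 Mbps × 190 s × 1.08 = 1782.8 Mb
music video: 26.948 Mbps × 120 s × 1.08 = 3492.5 Mb
TV episode: 9.288 Mbps × 3300 s × 1.08 = 33102.4 Mb
Total: 70028.1 Mb = 8753.5 MB.
= 8.152 GiB.

8.15 GiB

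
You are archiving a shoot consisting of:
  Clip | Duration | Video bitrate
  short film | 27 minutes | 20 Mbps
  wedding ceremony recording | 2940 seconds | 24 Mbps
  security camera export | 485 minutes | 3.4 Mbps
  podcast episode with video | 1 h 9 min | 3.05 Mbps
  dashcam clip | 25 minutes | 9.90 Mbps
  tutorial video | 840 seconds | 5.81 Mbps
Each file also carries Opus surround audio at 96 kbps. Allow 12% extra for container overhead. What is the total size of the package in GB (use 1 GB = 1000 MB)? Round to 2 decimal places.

Audio: 96 kbps = 0.096 Mbps.
short film: 20.096 Mbps × 1620 s × 1.12 = 36462.2 Mb
wedding ceremony recording: 24.096 Mbps × 2940 s × 1.12 = 79343.3 Mb
security camera export: 3.496 Mbps × 29100 s × 1.12 = 113941.6 Mb
podcast episode with video: 3.146 Mbps × 4140 s × 1.12 = 14587.4 Mb
dashcam clip: 9.996 Mbps × 1500 s × 1.12 = 16793.3 Mb
tutorial video: 5.906 Mbps × 840 s × 1.12 = 5556.4 Mb
Total: 266684.1 Mb = 33335.5 MB.
= 33.34 GB.

33.34 GB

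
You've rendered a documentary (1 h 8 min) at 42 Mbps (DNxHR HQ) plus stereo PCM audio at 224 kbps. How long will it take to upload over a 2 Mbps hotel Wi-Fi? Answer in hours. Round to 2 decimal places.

23.93 hours

1 h 8 min = 68 min = 4080 s
Audio: 224 kbps = 0.224 Mbps.
Total bitrate: 42.224 Mbps.
File: 42.224 Mbps × 4080 s = 172273.9 Mb.
At 2 Mbps: 172273.9 / 2 = 86137.0 s ≈ 23.9 hours.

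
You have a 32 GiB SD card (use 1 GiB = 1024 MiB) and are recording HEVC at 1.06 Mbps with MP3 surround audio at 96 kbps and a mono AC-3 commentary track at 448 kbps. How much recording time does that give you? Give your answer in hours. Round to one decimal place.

47.6 hours

Audio total: 96 + 448 = 544 kbps = 0.544 Mbps.
Total bitrate: 1.06 + 0.544 = 1.604 Mbps.
Capacity: 32 GiB = 274,878 Mb.
Recording time: 274,878 / 1.604 = 171,370 s ≈ 47.6 hours.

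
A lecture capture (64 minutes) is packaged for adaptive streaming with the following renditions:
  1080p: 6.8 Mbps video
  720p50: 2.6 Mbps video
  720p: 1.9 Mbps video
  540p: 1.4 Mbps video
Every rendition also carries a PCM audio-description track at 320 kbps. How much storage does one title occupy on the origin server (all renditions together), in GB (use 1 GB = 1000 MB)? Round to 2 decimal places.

64 min = 3840 s
Audio: 320 kbps = 0.320 Mbps.
Sum of rendition bitrates: (6.8+0.320) + (2.6+0.320) + (1.9+0.320) + (1.4+0.320) = 13.980 Mbps.
× 3840 s = 53,683 Mb = 6,710 MB = 6.710 GB.

6.71 GB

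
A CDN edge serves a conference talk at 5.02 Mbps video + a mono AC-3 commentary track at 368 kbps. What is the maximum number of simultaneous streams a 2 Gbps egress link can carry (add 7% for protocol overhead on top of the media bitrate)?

Audio: 368 kbps = 0.368 Mbps.
Per-viewer media rate: 5.388 Mbps.
On the wire with 7% overhead: 5.765 Mbps.
2 Gbps = 2,000 Mbps; 2,000 / 5.765 = 346.91 → 346 viewers.

346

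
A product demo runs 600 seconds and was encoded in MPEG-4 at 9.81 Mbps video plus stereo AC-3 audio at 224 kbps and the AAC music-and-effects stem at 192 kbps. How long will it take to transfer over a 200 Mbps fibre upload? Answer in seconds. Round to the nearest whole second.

31 seconds

Audio total: 224 + 192 = 416 kbps = 0.416 Mbps.
Total bitrate: 10.226 Mbps.
File: 10.226 Mbps × 600 s = 6135.6 Mb.
At 200 Mbps: 6135.6 / 200 = 30.7 s ≈ 30.7 seconds.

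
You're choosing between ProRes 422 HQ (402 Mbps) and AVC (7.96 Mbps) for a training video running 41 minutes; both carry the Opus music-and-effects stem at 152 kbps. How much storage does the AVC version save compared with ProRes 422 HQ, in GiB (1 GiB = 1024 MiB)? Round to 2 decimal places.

41 min = 2460 s
Audio: 152 kbps = 0.152 Mbps.
ProRes 422 HQ: 402.152 Mbps × 2460 s = 989293.9 Mb = 115.169 GiB.
AVC: 8.112 Mbps × 2460 s = 19955.5 Mb = 2.323 GiB.
Saving: 115.169 − 2.323 = 112.846 GiB.

112.85 GiB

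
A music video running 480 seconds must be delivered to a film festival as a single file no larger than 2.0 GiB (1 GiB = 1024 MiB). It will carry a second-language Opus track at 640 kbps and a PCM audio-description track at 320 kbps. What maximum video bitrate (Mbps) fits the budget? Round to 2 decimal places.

Budget: 2.0 GiB = 17179.9 Mb.
Total bitrate budget: 17179.9 Mb / 480 s = 35.791 Mbps.
Audio total: 640 + 320 = 960 kbps = 0.960 Mbps.
Video: 35.791 − 0.960 = 34.831 Mbps.

34.83 Mbps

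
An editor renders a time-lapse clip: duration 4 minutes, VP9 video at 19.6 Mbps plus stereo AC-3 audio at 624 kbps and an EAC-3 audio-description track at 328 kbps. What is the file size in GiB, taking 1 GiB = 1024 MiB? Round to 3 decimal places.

4 min = 240 s
Audio total: 624 + 328 = 952 kbps = 0.952 Mbps.
Total bitrate: 19.6 + 0.952 = 20.552 Mbps.
Stream data: 20.552 Mbps × 240 s = 4932.5 Mb.
4,932 Mb = 616,560,000 bytes ÷ 1,073,741,824 = 0.5742 GiB.

0.574 GiB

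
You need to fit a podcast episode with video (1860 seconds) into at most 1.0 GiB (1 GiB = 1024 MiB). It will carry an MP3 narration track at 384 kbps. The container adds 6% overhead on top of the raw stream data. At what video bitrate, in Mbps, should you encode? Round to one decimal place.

Budget: 1.0 GiB = 8589.9 Mb.
Stream payload after overhead: 8589.9 / 1.06 = 8103.7 Mb.
Total bitrate budget: 8103.7 Mb / 1860 s = 4.357 Mbps.
Audio: 384 kbps = 0.384 Mbps.
Video: 4.357 − 0.384 = 3.973 Mbps.

4.0 Mbps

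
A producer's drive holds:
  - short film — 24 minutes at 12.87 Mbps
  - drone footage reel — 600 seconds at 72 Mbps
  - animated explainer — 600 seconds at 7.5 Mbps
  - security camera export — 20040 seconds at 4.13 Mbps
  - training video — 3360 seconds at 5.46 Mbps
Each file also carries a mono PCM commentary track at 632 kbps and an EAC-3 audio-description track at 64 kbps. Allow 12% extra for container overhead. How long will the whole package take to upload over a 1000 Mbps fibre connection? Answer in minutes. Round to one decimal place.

3.5 minutes

Audio total: 632 + 64 = 696 kbps = 0.696 Mbps.
short film: 13.566 Mbps × 1440 s × 1.12 = 21879.2 Mb
drone footage reel: 72.696 Mbps × 600 s × 1.12 = 48851.7 Mb
animated explainer: 8.196 Mbps × 600 s × 1.12 = 5507.7 Mb
security camera export: 4.826 Mbps × 20040 s × 1.12 = 108318.6 Mb
training video: 6.156 Mbps × 3360 s × 1.12 = 23166.3 Mb
Total: 207723.5 Mb = 25965.4 MB.
At 1000 Mbps: 207723.5 / 1000 = 208 s ≈ 3.46 minutes.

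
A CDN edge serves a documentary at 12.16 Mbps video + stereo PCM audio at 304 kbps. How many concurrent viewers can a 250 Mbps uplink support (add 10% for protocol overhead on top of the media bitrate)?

Audio: 304 kbps = 0.304 Mbps.
Per-viewer media rate: 12.464 Mbps.
On the wire with 10% overhead: 13.710 Mbps.
250 Mbps = 250.0 Mbps; 250.0 / 13.710 = 18.23 → 18 viewers.

18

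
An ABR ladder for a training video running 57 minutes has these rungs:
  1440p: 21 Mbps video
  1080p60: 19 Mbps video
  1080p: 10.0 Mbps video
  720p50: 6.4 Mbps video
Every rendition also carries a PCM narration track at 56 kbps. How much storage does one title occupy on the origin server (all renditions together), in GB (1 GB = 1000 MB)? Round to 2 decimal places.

57 min = 3420 s
Audio: 56 kbps = 0.056 Mbps.
Sum of rendition bitrates: (21+0.056) + (19+0.056) + (10.0+0.056) + (6.4+0.056) = 56.624 Mbps.
× 3420 s = 193,654 Mb = 24,207 MB = 24.21 GB.

24.21 GB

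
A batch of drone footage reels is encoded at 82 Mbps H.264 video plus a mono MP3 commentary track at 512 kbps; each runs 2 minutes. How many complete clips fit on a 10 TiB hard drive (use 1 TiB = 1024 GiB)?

2 min = 120 s
Audio: 512 kbps = 0.512 Mbps.
Total bitrate: 82.512 Mbps.
Per item: 82.512 Mbps × 120 s = 9,901 Mb = 1,238 MB.
Capacity: 10 TiB = 87,960,930 Mb; 8883.65 items → 8883 complete.

8883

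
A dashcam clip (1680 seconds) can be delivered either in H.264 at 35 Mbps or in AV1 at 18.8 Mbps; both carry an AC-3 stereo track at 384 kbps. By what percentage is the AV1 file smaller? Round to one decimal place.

45.8%

Audio: 384 kbps = 0.384 Mbps.
H.264: 35.384 Mbps × 1680 s = 59445.1 Mb = 6.920 GiB.
AV1: 19.184 Mbps × 1680 s = 32229.1 Mb = 3.752 GiB.
Reduction: (1 − 3.752/6.920) × 100 = 45.78%.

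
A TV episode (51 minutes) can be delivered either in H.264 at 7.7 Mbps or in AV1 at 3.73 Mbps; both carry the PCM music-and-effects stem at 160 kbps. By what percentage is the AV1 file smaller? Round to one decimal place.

51 min = 3060 s
Audio: 160 kbps = 0.160 Mbps.
H.264: 7.860 Mbps × 3060 s = 24051.6 Mb = 3.006 GB.
AV1: 3.890 Mbps × 3060 s = 11903.4 Mb = 1.488 GB.
Reduction: (1 − 1.488/3.006) × 100 = 50.51%.

50.5%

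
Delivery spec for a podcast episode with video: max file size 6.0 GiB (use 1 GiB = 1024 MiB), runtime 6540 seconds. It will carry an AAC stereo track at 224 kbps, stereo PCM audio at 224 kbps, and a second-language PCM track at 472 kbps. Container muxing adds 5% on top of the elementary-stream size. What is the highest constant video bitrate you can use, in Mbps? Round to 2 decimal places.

Budget: 6.0 GiB = 51539.6 Mb.
Stream payload after overhead: 51539.6 / 1.05 = 49085.3 Mb.
Total bitrate budget: 49085.3 Mb / 6540 s = 7.505 Mbps.
Audio total: 224 + 224 + 472 = 920 kbps = 0.920 Mbps.
Video: 7.505 − 0.920 = 6.585 Mbps.

6.59 Mbps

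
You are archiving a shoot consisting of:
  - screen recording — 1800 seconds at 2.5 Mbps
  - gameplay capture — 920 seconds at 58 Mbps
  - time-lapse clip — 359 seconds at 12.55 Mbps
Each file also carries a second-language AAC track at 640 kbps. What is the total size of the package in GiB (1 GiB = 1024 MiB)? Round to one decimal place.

Audio: 640 kbps = 0.640 Mbps.
screen recording: 3.140 Mbps × 1800 s = 5652.0 Mb
gameplay capture: 58.640 Mbps × 920 s = 53948.8 Mb
time-lapse clip: 13.190 Mbps × 359 s = 4735.2 Mb
Total: 64336.0 Mb = 8042.0 MB.
= 7.490 GiB.

7.5 GiB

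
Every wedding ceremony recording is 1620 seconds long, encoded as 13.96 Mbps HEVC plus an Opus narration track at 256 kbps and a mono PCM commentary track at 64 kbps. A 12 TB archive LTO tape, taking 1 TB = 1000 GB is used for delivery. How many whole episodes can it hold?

4149

Audio total: 256 + 64 = 320 kbps = 0.320 Mbps.
Total bitrate: 14.280 Mbps.
Per item: 14.280 Mbps × 1620 s = 23,134 Mb = 2,892 MB.
Capacity: 12 TB = 96,000,000 Mb; 4149.81 items → 4149 complete.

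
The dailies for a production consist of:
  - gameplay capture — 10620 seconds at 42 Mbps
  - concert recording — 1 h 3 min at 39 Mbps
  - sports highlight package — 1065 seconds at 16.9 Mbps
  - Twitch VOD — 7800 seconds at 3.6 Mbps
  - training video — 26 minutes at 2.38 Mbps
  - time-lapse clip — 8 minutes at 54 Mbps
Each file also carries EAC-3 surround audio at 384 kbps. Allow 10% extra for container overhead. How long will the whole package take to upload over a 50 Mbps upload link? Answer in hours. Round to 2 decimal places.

Audio: 384 kbps = 0.384 Mbps.
gameplay capture: 42.384 Mbps × 10620 s × 1.10 = 495129.9 Mb
concert recording: 39.384 Mbps × 3780 s × 1.10 = 163758.7 Mb
sports highlight package: 17.284 Mbps × 1065 s × 1.10 = 20248.2 Mb
Twitch VOD: 3.984 Mbps × 7800 s × 1.10 = 34182.7 Mb
training video: 2.764 Mbps × 1560 s × 1.10 = 4743.0 Mb
time-lapse clip: 54.384 Mbps × 480 s × 1.10 = 28714.8 Mb
Total: 746777.3 Mb = 93347.2 MB.
At 50 Mbps: 746777.3 / 50 = 14936 s ≈ 4.15 hours.

4.15 hours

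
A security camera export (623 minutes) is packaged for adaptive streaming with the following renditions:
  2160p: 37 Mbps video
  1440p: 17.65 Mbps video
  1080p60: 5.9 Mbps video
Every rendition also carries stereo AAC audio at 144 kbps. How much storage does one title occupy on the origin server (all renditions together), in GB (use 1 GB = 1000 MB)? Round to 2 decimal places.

284.94 GB

623 min = 37380 s
Audio: 144 kbps = 0.144 Mbps.
Sum of rendition bitrates: (37+0.144) + (17.65+0.144) + (5.9+0.144) = 60.982 Mbps.
× 37380 s = 2,279,507 Mb = 284,938 MB = 284.9 GB.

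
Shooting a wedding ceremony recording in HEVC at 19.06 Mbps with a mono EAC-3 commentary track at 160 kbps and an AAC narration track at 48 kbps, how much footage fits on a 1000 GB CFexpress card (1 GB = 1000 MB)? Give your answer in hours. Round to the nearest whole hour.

115 hours

Audio total: 160 + 48 = 208 kbps = 0.208 Mbps.
Total bitrate: 19.06 + 0.208 = 19.268 Mbps.
Capacity: 1000 GB = 8,000,000 Mb.
Recording time: 8,000,000 / 19.268 = 415,196 s ≈ 115 hours.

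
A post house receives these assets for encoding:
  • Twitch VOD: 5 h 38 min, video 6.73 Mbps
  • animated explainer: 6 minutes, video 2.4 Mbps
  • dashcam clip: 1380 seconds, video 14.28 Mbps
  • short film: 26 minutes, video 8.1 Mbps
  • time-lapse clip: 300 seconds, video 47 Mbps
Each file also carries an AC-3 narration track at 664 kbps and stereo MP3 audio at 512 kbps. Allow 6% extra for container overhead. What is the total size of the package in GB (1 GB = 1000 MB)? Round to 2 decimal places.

Audio total: 664 + 512 = 1176 kbps = 1.176 Mbps.
Twitch VOD: 7.906 Mbps × 20280 s × 1.06 = 169953.7 Mb
animated explainer: 3.576 Mbps × 360 s × 1.06 = 1364.6 Mb
dashcam clip: 15.456 Mbps × 1380 s × 1.06 = 22609.0 Mb
short film: 9.276 Mbps × 1560 s × 1.06 = 15338.8 Mb
time-lapse clip: 48.176 Mbps × 300 s × 1.06 = 15320.0 Mb
Total: 224586.1 Mb = 28073.3 MB.
= 28.07 GB.

28.07 GB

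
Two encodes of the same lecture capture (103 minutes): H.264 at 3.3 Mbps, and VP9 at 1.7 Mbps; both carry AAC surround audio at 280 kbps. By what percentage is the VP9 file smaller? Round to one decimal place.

103 min = 6180 s
Audio: 280 kbps = 0.280 Mbps.
H.264: 3.580 Mbps × 6180 s = 22124.4 Mb = 2.576 GiB.
VP9: 1.980 Mbps × 6180 s = 12236.4 Mb = 1.425 GiB.
Reduction: (1 − 1.425/2.576) × 100 = 44.69%.

44.7%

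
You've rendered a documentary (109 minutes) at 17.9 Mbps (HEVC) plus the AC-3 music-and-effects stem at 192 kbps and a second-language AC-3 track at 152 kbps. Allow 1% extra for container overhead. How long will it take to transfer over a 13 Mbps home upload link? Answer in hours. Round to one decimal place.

109 min = 6540 s
Audio total: 192 + 152 = 344 kbps = 0.344 Mbps.
Total bitrate: 18.244 Mbps.
File: 18.244 Mbps × 6540 s = 119315.8 Mb.
With 1% container overhead: ×1.01. → 120508.9 Mb.
At 13 Mbps: 120508.9 / 13 = 9269.9 s ≈ 2.57 hours.

2.6 hours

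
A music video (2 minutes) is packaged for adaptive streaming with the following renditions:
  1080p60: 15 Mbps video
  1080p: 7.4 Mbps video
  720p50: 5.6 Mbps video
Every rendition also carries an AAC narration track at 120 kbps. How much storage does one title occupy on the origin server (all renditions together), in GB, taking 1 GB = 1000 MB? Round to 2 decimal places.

0.43 GB

2 min = 120 s
Audio: 120 kbps = 0.120 Mbps.
Sum of rendition bitrates: (15+0.120) + (7.4+0.120) + (5.6+0.120) = 28.360 Mbps.
× 120 s = 3,403 Mb = 425.4 MB = 0.4254 GB.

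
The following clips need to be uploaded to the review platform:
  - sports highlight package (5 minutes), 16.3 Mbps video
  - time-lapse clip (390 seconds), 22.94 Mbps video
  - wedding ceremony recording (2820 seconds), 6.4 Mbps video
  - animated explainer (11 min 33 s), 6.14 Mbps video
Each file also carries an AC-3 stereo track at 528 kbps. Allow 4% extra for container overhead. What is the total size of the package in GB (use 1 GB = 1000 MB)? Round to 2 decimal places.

Audio: 528 kbps = 0.528 Mbps.
sports highlight package: 16.828 Mbps × 300 s × 1.04 = 5250.3 Mb
time-lapse clip: 23.468 Mbps × 390 s × 1.04 = 9518.6 Mb
wedding ceremony recording: 6.928 Mbps × 2820 s × 1.04 = 20318.4 Mb
animated explainer: 6.668 Mbps × 693 s × 1.04 = 4805.8 Mb
Total: 39893.2 Mb = 4986.6 MB.
= 4.987 GB.

4.99 GB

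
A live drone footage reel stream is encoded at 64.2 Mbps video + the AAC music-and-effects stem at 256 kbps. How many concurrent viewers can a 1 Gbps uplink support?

Audio: 256 kbps = 0.256 Mbps.
Per-viewer media rate: 64.456 Mbps.
1 Gbps = 1,000 Mbps; 1,000 / 64.456 = 15.51 → 15 viewers.

15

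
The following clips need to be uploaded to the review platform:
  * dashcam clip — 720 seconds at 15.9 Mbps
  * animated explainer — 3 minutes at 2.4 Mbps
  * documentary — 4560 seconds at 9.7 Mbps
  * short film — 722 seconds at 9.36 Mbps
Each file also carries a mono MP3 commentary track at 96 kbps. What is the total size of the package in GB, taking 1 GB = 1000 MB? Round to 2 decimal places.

7.93 GB

Audio: 96 kbps = 0.096 Mbps.
dashcam clip: 15.996 Mbps × 720 s = 11517.1 Mb
animated explainer: 2.496 Mbps × 180 s = 449.3 Mb
documentary: 9.796 Mbps × 4560 s = 44669.8 Mb
short film: 9.456 Mbps × 722 s = 6827.2 Mb
Total: 63463.4 Mb = 7932.9 MB.
= 7.933 GB.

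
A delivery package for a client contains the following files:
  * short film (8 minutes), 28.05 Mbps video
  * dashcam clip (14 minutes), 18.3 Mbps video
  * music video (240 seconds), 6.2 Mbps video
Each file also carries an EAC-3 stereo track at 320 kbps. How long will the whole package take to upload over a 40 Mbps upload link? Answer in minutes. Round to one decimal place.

Audio: 320 kbps = 0.320 Mbps.
short film: 28.370 Mbps × 480 s = 13617.6 Mb
dashcam clip: 18.620 Mbps × 840 s = 15640.8 Mb
music video: 6.520 Mbps × 240 s = 1564.8 Mb
Total: 30823.2 Mb = 3852.9 MB.
At 40 Mbps: 30823.2 / 40 = 771 s ≈ 12.8 minutes.

12.8 minutes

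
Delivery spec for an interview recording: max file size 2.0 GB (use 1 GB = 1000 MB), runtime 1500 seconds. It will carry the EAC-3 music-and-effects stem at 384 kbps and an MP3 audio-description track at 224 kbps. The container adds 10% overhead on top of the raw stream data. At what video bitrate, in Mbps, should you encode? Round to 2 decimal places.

9.09 Mbps

Budget: 2.0 GB = 16000.0 Mb.
Stream payload after overhead: 16000.0 / 1.10 = 14545.5 Mb.
Total bitrate budget: 14545.5 Mb / 1500 s = 9.697 Mbps.
Audio total: 384 + 224 = 608 kbps = 0.608 Mbps.
Video: 9.697 − 0.608 = 9.089 Mbps.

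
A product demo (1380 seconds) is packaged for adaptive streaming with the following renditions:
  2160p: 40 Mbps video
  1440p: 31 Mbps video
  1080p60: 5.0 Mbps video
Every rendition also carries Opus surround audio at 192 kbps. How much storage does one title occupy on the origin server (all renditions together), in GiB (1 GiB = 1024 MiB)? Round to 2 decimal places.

12.30 GiB

Audio: 192 kbps = 0.192 Mbps.
Sum of rendition bitrates: (40+0.192) + (31+0.192) + (5.0+0.192) = 76.576 Mbps.
× 1380 s = 105,675 Mb = 13,209 MB = 12.30 GiB.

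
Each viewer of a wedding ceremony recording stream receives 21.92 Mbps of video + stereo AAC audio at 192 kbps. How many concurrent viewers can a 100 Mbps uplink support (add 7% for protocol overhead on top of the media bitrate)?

4

Audio: 192 kbps = 0.192 Mbps.
Per-viewer media rate: 22.112 Mbps.
On the wire with 7% overhead: 23.660 Mbps.
100 Mbps = 100.0 Mbps; 100.0 / 23.660 = 4.23 → 4 viewers.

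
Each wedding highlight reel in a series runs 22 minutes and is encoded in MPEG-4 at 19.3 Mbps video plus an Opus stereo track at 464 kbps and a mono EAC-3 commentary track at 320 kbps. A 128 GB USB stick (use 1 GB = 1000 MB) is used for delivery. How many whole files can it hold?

22 min = 1320 s
Audio total: 464 + 320 = 784 kbps = 0.784 Mbps.
Total bitrate: 20.084 Mbps.
Per item: 20.084 Mbps × 1320 s = 26,511 Mb = 3,314 MB.
Capacity: 128 GB = 1,024,000 Mb; 38.63 items → 38 complete.

38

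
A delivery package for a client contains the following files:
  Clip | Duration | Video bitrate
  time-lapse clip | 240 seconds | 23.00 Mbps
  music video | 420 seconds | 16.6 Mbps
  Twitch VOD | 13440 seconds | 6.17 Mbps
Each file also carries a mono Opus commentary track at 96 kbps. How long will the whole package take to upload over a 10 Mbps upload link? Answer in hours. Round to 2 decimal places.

2.69 hours

Audio: 96 kbps = 0.096 Mbps.
time-lapse clip: 23.096 Mbps × 240 s = 5543.0 Mb
music video: 16.696 Mbps × 420 s = 7012.3 Mb
Twitch VOD: 6.266 Mbps × 13440 s = 84215.0 Mb
Total: 96770.4 Mb = 12096.3 MB.
At 10 Mbps: 96770.4 / 10 = 9677 s ≈ 2.69 hours.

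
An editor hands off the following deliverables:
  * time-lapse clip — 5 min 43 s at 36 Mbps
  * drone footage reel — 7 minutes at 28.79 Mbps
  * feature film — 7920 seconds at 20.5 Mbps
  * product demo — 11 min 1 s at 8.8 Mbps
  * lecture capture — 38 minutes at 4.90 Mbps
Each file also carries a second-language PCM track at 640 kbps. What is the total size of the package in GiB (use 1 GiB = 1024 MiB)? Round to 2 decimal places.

Audio: 640 kbps = 0.640 Mbps.
time-lapse clip: 36.640 Mbps × 343 s = 12567.5 Mb
drone footage reel: 29.430 Mbps × 420 s = 12360.6 Mb
feature film: 21.140 Mbps × 7920 s = 167428.8 Mb
product demo: 9.440 Mbps × 661 s = 6239.8 Mb
lecture capture: 5.540 Mbps × 2280 s = 12631.2 Mb
Total: 211228.0 Mb = 26403.5 MB.
= 24.59 GiB.

24.59 GiB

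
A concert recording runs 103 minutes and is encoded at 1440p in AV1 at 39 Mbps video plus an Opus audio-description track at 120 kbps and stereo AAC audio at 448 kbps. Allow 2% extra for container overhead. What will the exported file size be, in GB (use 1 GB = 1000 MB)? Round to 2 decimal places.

31.18 GB

103 min = 6180 s
Audio total: 120 + 448 = 568 kbps = 0.568 Mbps.
Total bitrate: 39 + 0.568 = 39.568 Mbps.
Stream data: 39.568 Mbps × 6180 s = 244530.2 Mb.
With 2% container overhead: ×1.02.
249,421 Mb ÷ 8 = 31,178 MB → 31.18 GB.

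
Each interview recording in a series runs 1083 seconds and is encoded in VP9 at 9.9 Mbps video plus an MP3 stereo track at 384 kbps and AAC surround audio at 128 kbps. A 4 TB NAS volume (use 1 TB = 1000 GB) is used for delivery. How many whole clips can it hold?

Audio total: 384 + 128 = 512 kbps = 0.512 Mbps.
Total bitrate: 10.412 Mbps.
Per item: 10.412 Mbps × 1083 s = 11,276 Mb = 1,410 MB.
Capacity: 4 TB = 32,000,000 Mb; 2837.84 items → 2837 complete.

2837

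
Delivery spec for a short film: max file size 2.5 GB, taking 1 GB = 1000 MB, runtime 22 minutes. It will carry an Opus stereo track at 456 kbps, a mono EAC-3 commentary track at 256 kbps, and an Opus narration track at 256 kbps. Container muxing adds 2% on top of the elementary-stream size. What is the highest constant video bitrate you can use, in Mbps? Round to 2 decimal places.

13.89 Mbps

Budget: 2.5 GB = 20000.0 Mb.
Stream payload after overhead: 20000.0 / 1.02 = 19607.8 Mb.
22 min = 1320 s
Total bitrate budget: 19607.8 Mb / 1320 s = 14.854 Mbps.
Audio total: 456 + 256 + 256 = 968 kbps = 0.968 Mbps.
Video: 14.854 − 0.968 = 13.886 Mbps.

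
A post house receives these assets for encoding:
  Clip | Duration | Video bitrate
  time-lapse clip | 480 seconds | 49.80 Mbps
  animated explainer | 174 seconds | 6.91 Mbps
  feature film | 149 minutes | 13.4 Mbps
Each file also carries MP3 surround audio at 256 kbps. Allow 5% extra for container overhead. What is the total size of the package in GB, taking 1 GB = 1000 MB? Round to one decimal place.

Audio: 256 kbps = 0.256 Mbps.
time-lapse clip: 50.056 Mbps × 480 s × 1.05 = 25228.2 Mb
animated explainer: 7.166 Mbps × 174 s × 1.05 = 1309.2 Mb
feature film: 13.656 Mbps × 8940 s × 1.05 = 128188.9 Mb
Total: 154726.3 Mb = 19340.8 MB.
= 19.34 GB.

19.3 GB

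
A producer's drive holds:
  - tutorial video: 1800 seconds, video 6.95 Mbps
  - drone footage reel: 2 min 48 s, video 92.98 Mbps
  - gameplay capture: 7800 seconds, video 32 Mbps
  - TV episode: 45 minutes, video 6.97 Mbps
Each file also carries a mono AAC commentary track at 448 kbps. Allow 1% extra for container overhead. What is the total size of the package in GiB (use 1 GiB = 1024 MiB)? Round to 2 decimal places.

Audio: 448 kbps = 0.448 Mbps.
tutorial video: 7.398 Mbps × 1800 s × 1.01 = 13449.6 Mb
drone footage reel: 93.428 Mbps × 168 s × 1.01 = 15852.9 Mb
gameplay capture: 32.448 Mbps × 7800 s × 1.01 = 255625.3 Mb
TV episode: 7.418 Mbps × 2700 s × 1.01 = 20228.9 Mb
Total: 305156.7 Mb = 38144.6 MB.
= 35.52 GiB.

35.52 GiB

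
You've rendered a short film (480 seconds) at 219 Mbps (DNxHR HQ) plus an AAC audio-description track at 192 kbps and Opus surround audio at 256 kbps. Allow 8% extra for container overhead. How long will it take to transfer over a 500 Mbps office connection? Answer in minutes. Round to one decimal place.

Audio total: 192 + 256 = 448 kbps = 0.448 Mbps.
Total bitrate: 219.448 Mbps.
File: 219.448 Mbps × 480 s = 105335.0 Mb.
With 8% container overhead: ×1.08. → 113761.8 Mb.
At 500 Mbps: 113761.8 / 500 = 227.5 s ≈ 3.79 minutes.

3.8 minutes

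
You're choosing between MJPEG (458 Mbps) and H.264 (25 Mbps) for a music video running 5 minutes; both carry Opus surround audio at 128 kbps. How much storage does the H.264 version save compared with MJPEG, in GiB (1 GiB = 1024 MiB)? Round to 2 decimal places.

15.12 GiB

5 min = 300 s
Audio: 128 kbps = 0.128 Mbps.
MJPEG: 458.128 Mbps × 300 s = 137438.4 Mb = 16.000 GiB.
H.264: 25.128 Mbps × 300 s = 7538.4 Mb = 0.878 GiB.
Saving: 16.000 − 0.878 = 15.122 GiB.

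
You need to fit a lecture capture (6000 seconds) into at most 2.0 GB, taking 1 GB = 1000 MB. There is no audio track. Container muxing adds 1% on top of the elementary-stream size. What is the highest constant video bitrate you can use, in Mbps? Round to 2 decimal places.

2.64 Mbps

Budget: 2.0 GB = 16000.0 Mb.
Stream payload after overhead: 16000.0 / 1.01 = 15841.6 Mb.
Total bitrate budget: 15841.6 Mb / 6000 s = 2.640 Mbps.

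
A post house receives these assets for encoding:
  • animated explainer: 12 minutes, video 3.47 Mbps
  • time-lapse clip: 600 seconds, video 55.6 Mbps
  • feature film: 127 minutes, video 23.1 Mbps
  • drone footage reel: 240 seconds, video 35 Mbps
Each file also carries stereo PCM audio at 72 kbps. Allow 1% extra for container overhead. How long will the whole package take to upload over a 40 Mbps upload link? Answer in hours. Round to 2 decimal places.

Audio: 72 kbps = 0.072 Mbps.
animated explainer: 3.542 Mbps × 720 s × 1.01 = 2575.7 Mb
time-lapse clip: 55.672 Mbps × 600 s × 1.01 = 33737.2 Mb
feature film: 23.172 Mbps × 7620 s × 1.01 = 178336.3 Mb
drone footage reel: 35.072 Mbps × 240 s × 1.01 = 8501.5 Mb
Total: 223150.8 Mb = 27893.8 MB.
At 40 Mbps: 223150.8 / 40 = 5579 s ≈ 1.55 hours.

1.55 hours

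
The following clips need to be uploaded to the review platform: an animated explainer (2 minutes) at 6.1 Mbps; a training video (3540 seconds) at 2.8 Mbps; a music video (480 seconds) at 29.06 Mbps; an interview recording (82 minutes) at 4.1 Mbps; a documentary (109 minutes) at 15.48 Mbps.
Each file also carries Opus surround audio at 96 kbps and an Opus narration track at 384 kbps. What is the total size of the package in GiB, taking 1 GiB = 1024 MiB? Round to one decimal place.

Audio total: 96 + 384 = 480 kbps = 0.480 Mbps.
animated explainer: 6.580 Mbps × 120 s = 789.6 Mb
training video: 3.280 Mbps × 3540 s = 11611.2 Mb
music video: 29.540 Mbps × 480 s = 14179.2 Mb
interview recording: 4.580 Mbps × 4920 s = 22533.6 Mb
documentary: 15.960 Mbps × 6540 s = 104378.4 Mb
Total: 153492.0 Mb = 19186.5 MB.
= 17.87 GiB.

17.9 GiB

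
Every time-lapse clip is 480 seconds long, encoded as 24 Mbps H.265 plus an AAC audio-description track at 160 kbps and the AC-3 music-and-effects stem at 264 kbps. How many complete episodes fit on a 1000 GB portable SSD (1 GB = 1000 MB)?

Audio total: 160 + 264 = 424 kbps = 0.424 Mbps.
Total bitrate: 24.424 Mbps.
Per item: 24.424 Mbps × 480 s = 11,724 Mb = 1,465 MB.
Capacity: 1000 GB = 8,000,000 Mb; 682.39 items → 682 complete.

682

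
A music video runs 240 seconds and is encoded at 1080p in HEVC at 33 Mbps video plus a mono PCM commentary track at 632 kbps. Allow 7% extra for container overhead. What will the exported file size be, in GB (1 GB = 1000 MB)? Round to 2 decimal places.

Audio: 632 kbps = 0.632 Mbps.
Total bitrate: 33 + 0.632 = 33.632 Mbps.
Stream data: 33.632 Mbps × 240 s = 8071.7 Mb.
With 7% container overhead: ×1.07.
8,637 Mb ÷ 8 = 1,080 MB → 1.080 GB.

1.08 GB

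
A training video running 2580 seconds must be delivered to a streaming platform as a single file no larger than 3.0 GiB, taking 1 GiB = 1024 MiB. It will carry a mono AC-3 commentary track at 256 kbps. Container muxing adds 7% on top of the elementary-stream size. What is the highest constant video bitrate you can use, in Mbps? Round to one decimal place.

9.1 Mbps

Budget: 3.0 GiB = 25769.8 Mb.
Stream payload after overhead: 25769.8 / 1.07 = 24083.9 Mb.
Total bitrate budget: 24083.9 Mb / 2580 s = 9.335 Mbps.
Audio: 256 kbps = 0.256 Mbps.
Video: 9.335 − 0.256 = 9.079 Mbps.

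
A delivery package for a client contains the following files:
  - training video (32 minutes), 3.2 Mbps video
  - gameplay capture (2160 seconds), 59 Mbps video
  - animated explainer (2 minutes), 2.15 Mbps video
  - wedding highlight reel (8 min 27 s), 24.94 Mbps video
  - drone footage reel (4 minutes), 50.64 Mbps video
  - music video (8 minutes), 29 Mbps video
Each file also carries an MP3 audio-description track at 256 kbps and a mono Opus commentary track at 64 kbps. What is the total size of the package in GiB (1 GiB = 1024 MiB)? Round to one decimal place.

20.3 GiB

Audio total: 256 + 64 = 320 kbps = 0.320 Mbps.
training video: 3.520 Mbps × 1920 s = 6758.4 Mb
gameplay capture: 59.320 Mbps × 2160 s = 128131.2 Mb
animated explainer: 2.470 Mbps × 120 s = 296.4 Mb
wedding highlight reel: 25.260 Mbps × 507 s = 12806.8 Mb
drone footage reel: 50.960 Mbps × 240 s = 12230.4 Mb
music video: 29.320 Mbps × 480 s = 14073.6 Mb
Total: 174296.8 Mb = 21787.1 MB.
= 20.29 GiB.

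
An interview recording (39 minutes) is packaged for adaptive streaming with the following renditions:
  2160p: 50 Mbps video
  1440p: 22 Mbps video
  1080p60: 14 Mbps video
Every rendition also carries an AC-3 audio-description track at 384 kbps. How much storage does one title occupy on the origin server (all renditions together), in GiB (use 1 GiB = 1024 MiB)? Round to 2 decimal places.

39 min = 2340 s
Audio: 384 kbps = 0.384 Mbps.
Sum of rendition bitrates: (50+0.384) + (22+0.384) + (14+0.384) = 87.152 Mbps.
× 2340 s = 203,936 Mb = 25,492 MB = 23.74 GiB.

23.74 GiB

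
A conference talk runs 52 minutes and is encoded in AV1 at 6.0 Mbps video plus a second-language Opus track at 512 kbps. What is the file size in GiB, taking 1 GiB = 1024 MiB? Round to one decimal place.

52 min = 3120 s
Audio: 512 kbps = 0.512 Mbps.
Total bitrate: 6.0 + 0.512 = 6.512 Mbps.
Stream data: 6.512 Mbps × 3120 s = 20317.4 Mb.
20,317 Mb = 2,539,680,000 bytes ÷ 1,073,741,824 = 2.365 GiB.

2.4 GiB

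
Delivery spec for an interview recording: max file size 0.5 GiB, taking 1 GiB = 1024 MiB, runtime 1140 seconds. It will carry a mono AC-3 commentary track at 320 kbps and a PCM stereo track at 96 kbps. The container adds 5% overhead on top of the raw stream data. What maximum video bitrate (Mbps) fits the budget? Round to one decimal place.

Budget: 0.5 GiB = 4295.0 Mb.
Stream payload after overhead: 4295.0 / 1.05 = 4090.4 Mb.
Total bitrate budget: 4090.4 Mb / 1140 s = 3.588 Mbps.
Audio total: 320 + 96 = 416 kbps = 0.416 Mbps.
Video: 3.588 − 0.416 = 3.172 Mbps.

3.2 Mbps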